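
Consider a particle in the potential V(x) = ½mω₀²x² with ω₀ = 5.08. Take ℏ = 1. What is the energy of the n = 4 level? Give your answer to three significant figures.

E = 22.9

Using E_n = (n + ½)ℏω₀: E_4 = 4.5 × 5.08 = 22.86.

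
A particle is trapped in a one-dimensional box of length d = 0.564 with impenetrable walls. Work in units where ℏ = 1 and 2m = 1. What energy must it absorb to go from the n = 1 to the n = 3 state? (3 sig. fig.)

ΔE = 248

E_n = n²π²ℏ²/(2md²), so ΔE = (3² − 1²) π²ℏ²/(2md²).
ΔE = 8 × π² / (2 × 0.5 × 0.564²) = 248.2.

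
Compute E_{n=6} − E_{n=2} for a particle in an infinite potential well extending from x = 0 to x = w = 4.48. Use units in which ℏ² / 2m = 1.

E_n = n²π²ℏ²/(2mw²), so ΔE = (6² − 2²) π²ℏ²/(2mw²).
ΔE = 32 × π² / (2 × 0.5 × 4.48²) = 15.74.

ΔE = 15.7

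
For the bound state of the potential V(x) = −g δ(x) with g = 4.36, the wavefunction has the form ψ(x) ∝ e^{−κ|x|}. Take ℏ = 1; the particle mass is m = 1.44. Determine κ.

κ = 6.28

Integrating the TISE across x = 0 gives the cusp condition ψ'(0⁺) − ψ'(0⁻) = −(2mg/ℏ²)ψ(0).
With ψ ∝ e^{−κ|x|} this yields −2κ = −2mg/ℏ², so κ = mg/ℏ² = 6.278.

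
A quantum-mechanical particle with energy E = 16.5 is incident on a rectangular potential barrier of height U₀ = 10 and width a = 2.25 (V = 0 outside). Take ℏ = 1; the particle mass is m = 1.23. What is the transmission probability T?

Above the barrier the interior wavenumber is k₂ = √(2m(E − U₀))/ℏ = 3.999, giving phase k₂a = 8.997.
T = [1 + U₀² sin²(k₂a) / (4E(E − U₀))]⁻¹ = 1/1.040 = 0.961.

T = 0.961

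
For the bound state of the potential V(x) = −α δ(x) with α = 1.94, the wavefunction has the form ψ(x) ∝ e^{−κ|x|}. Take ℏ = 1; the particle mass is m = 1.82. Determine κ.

Integrate −(ℏ²/2m)ψ'' − αδ(x)ψ = Eψ from −ε to +ε: the ψ'' term gives ψ'(0⁺) − ψ'(0⁻) and the δ term gives −(2mα/ℏ²)ψ(0).
With ψ ∝ e^{−κ|x|} this yields −2κ = −2mα/ℏ², so κ = mα/ℏ² = 3.531.

κ = 3.53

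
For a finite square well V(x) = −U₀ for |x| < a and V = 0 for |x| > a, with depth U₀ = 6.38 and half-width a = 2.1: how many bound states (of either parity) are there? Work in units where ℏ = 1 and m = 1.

The dimensionless depth is z₀ = a√(2mU₀)/ℏ = 2.1 × √(12.76) = 7.501.
The even/odd transcendental equations gain one root per π/2 in z₀, giving N = 1 + ⌊2z₀/π⌋ = 1 + ⌊4.776⌋ = 5.

N = 5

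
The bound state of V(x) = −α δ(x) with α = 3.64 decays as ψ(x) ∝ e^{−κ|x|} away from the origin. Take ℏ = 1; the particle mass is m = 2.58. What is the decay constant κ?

Integrating the TISE across x = 0 gives the cusp condition ψ'(0⁺) − ψ'(0⁻) = −(2mα/ℏ²)ψ(0).
With ψ ∝ e^{−κ|x|} this yields −2κ = −2mα/ℏ², so κ = mα/ℏ² = 9.391.

κ = 9.39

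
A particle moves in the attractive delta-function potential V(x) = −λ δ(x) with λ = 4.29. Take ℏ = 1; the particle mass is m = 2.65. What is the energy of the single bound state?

For x ≠ 0 the bound state is ψ ∝ e^{−κ|x|}; integrating the TISE across the delta gives the cusp condition 2κ = 2mλ/ℏ², so κ = 11.37.
Then E = −ℏ²κ²/(2m) = −mλ²/(2ℏ²) = -24.39.

E = -24.4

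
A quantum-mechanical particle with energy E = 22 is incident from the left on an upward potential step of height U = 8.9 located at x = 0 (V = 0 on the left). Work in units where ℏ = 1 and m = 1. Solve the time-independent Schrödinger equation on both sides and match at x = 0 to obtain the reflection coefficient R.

The wavenumbers are k₁ = √(2mE)/ℏ = 6.633 on the left and k₂ = √(2m(E − U))/ℏ = 5.119 on the right.
Continuity of ψ and ψ′ at the step yields the reflection amplitude r = (k₁ − k₂)/(k₁ + k₂) = 0.1289; thus R = |r|² = 0.01661, T = 0.9834.

R = 0.0166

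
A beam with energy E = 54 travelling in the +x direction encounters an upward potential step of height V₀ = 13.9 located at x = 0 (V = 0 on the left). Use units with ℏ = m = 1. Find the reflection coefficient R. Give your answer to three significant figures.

On each side the TISE gives plane waves with k = √(2m(E − V))/ℏ: k₁ = √(2·1·54) = 10.39, k₂ = √(2·1·40.1) = 8.955.
Matching ψ and ψ′ at x = 0 gives r = (k₁ − k₂)/(k₁ + k₂), so R = r² = 0.005515 and T = 1 − R = 0.9945.

R = 0.00552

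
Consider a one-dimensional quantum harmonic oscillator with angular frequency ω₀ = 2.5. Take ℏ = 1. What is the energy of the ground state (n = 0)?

E = 1.25

Using E_n = (n + ½)ℏω₀: E_0 = 0.5 × 2.5 = 1.250.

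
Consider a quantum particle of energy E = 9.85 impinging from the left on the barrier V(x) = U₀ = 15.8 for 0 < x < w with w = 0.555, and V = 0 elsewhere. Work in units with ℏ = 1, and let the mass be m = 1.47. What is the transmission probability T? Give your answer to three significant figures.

T = 0.0356

Since E < U₀ the interior solution is evanescent with decay constant κ = √(2m(U₀ − E))/ℏ = 4.182.
κw = 2.321, sinh(κw) = 5.045.
Matching ψ, ψ′ at both faces gives T = [1 + U₀² sinh²(κw) / (4E(U₀ − E))]⁻¹ = 1/28.11 = 0.0356.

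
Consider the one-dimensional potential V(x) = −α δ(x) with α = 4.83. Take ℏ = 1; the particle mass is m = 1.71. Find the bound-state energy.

For x ≠ 0 the bound state is ψ ∝ e^{−κ|x|}; integrating the TISE across the delta gives the cusp condition 2κ = 2mα/ℏ², so κ = 8.259.
Then E = −ℏ²κ²/(2m) = −mα²/(2ℏ²) = -19.95.

E = -19.9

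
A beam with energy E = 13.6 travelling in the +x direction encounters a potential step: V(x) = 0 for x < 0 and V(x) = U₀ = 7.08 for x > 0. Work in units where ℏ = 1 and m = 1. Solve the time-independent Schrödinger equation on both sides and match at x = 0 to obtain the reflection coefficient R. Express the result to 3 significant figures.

R = 0.0330

The wavenumbers are k₁ = √(2mE)/ℏ = 5.215 on the left and k₂ = √(2m(E − U₀))/ℏ = 3.611 on the right.
Continuity of ψ and ψ′ at the step yields the reflection amplitude r = (k₁ − k₂)/(k₁ + k₂) = 0.1818; thus R = |r|² = 0.03304, T = 0.9670.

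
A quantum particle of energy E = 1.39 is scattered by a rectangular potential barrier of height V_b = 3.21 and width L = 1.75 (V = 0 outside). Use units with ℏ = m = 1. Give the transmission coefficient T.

Since E < V_b the interior solution is evanescent with decay constant κ = √(2m(V_b − E))/ℏ = 1.908.
κL = 3.339, sinh(κL) = 14.07.
The exact tunnelling result is T⁻¹ = 1 + V_b² sinh²(κL) / [4E(V_b − E)] = 202.7, so T = 0.00493.

T = 0.00493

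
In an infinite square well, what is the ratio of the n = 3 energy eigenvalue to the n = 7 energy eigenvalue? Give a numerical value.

0.183673

Since E_n ∝ n², the ratio is (3/7)² = 0.183673.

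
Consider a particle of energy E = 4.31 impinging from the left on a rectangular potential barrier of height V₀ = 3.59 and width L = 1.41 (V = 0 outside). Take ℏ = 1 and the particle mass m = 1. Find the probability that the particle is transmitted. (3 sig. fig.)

T = 0.494

Above the barrier the interior wavenumber is k₂ = √(2m(E − V₀))/ℏ = 1.200, giving phase k₂L = 1.692.
T = [1 + V₀² sin²(k₂L) / (4E(E − V₀))]⁻¹ = 1/2.023 = 0.494.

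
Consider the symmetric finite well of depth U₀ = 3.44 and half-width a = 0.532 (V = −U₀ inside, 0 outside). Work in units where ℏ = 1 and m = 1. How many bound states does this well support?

The dimensionless depth is z₀ = a√(2mU₀)/ℏ = 0.532 × √(6.880) = 1.395.
The even/odd transcendental equations gain one root per π/2 in z₀, giving N = 1 + ⌊2z₀/π⌋ = 1 + ⌊0.8884⌋ = 1.

N = 1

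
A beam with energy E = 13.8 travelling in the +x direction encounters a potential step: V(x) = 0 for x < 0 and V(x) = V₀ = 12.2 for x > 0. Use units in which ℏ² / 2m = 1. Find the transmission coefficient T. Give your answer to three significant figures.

T = 0.758

On each side the TISE gives plane waves with k = √(2m(E − V))/ℏ: k₁ = √(2·½·13.8) = 3.715, k₂ = √(2·½·1.6) = 1.265.
Continuity of ψ and ψ′ at the step yields the reflection amplitude r = (k₁ − k₂)/(k₁ + k₂) = 0.4920; thus R = |r|² = 0.2420, T = 0.7580.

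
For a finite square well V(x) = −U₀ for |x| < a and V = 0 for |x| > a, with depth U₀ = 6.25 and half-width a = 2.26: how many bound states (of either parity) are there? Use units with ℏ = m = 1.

The dimensionless depth is z₀ = a√(2mU₀)/ℏ = 2.26 × √(12.50) = 7.990.
A new bound state (alternating even/odd) appears each time z₀ passes a multiple of π/2, so N = ⌊2z₀/π⌋ + 1 = ⌊5.087⌋ + 1 = 6.

N = 6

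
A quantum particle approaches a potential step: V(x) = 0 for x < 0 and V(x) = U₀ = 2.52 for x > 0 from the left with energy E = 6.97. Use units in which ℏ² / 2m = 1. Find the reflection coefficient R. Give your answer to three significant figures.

R = 0.0125

On each side the TISE gives plane waves with k = √(2m(E − V))/ℏ: k₁ = √(2·½·6.97) = 2.640, k₂ = √(2·½·4.45) = 2.110.
Matching ψ and ψ′ at x = 0 gives r = (k₁ − k₂)/(k₁ + k₂), so R = r² = 0.01248 and T = 1 − R = 0.9875.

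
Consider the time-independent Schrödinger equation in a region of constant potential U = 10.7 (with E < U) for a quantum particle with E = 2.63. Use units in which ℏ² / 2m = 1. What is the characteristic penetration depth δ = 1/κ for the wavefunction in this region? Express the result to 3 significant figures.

Since E < U the TISE in this region is ψ'' = κ²ψ with κ = √(2m(U − E))/ℏ.
κ = √(2 × 0.5 × 8.07) = 2.841. The penetration depth is δ = 1/κ = 0.352.

δ = 0.352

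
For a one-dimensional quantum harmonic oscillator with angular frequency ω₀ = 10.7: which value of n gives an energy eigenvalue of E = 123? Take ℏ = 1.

Invert E_n = (n + ½)ℏω₀: n = E/ℏω₀ − ½ = 10.995, so n = 11.

n = 11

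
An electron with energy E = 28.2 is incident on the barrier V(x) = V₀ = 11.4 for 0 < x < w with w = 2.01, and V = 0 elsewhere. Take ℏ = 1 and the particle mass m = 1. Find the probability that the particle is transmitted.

E > V₀: inside the barrier k₂ = √(2m(E − V₀))/ℏ = 5.797, k₂w = 11.65.
T = [1 + V₀² sin²(k₂w) / (4E(E − V₀))]⁻¹ = 1/1.043 = 0.959.

T = 0.959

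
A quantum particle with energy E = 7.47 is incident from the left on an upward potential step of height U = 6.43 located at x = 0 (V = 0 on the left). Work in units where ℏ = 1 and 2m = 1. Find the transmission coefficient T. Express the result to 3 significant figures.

T = 0.792

On each side the TISE gives plane waves with k = √(2m(E − V))/ℏ: k₁ = √(2·½·7.47) = 2.733, k₂ = √(2·½·1.04) = 1.020.
Continuity of ψ and ψ′ at the step yields the reflection amplitude r = (k₁ − k₂)/(k₁ + k₂) = 0.4565; thus R = |r|² = 0.2084, T = 0.7916.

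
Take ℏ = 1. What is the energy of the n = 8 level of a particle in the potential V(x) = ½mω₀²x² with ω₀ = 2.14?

E = 18.2

Using E_n = (n + ½)ℏω₀: E_8 = 8.5 × 2.14 = 18.19.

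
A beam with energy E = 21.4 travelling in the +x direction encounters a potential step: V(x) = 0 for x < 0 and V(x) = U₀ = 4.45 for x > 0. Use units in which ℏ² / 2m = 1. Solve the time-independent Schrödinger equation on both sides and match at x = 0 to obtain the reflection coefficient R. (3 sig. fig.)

R = 0.00339

On each side the TISE gives plane waves with k = √(2m(E − V))/ℏ: k₁ = √(2·½·21.4) = 4.626, k₂ = √(2·½·16.95) = 4.117.
Continuity of ψ and ψ′ at the step yields the reflection amplitude r = (k₁ − k₂)/(k₁ + k₂) = 0.05821; thus R = |r|² = 0.003389, T = 0.9966.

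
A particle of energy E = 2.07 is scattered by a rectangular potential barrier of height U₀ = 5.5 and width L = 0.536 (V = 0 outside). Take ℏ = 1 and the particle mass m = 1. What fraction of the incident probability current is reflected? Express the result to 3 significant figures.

E < U₀: inside the barrier ψ ∝ e^{±κx} with κ = √(2m(U₀ − E))/ℏ = 2.619.
κL = 1.404, sinh(κL) = 1.913.
The exact tunnelling result is T⁻¹ = 1 + U₀² sinh²(κL) / [4E(U₀ − E)] = 4.896, so T = 0.204.
R = 1 − T = 0.796.

R = 0.796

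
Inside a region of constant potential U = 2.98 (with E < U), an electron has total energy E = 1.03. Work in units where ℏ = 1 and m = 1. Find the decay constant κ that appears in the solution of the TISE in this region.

κ = 1.97

Since E < U the TISE in this region is ψ'' = κ²ψ with κ = √(2m(U − E))/ℏ.
κ = √(2 × 1 × 1.95) = 1.975.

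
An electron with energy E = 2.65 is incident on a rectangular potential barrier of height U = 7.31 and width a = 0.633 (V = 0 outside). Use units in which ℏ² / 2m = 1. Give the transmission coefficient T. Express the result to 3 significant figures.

Since E < U the interior solution is evanescent with decay constant κ = √(2m(U − E))/ℏ = 2.159.
κa = 1.366, sinh(κa) = 1.833.
The exact tunnelling result is T⁻¹ = 1 + U² sinh²(κa) / [4E(U − E)] = 4.636, so T = 0.216.

T = 0.216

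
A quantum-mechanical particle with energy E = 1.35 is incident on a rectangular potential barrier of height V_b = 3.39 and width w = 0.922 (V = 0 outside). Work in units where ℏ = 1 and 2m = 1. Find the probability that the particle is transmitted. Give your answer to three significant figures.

T = 0.242

Since E < V_b the interior solution is evanescent with decay constant κ = √(2m(V_b − E))/ℏ = 1.428.
κw = 1.317, sinh(κw) = 1.732.
The exact tunnelling result is T⁻¹ = 1 + V_b² sinh²(κw) / [4E(V_b − E)] = 4.129, so T = 0.242.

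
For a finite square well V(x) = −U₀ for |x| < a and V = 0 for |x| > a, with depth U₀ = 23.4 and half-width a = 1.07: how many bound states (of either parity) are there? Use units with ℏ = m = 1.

N = 5

Define the well-strength parameter z₀ = (a/ℏ)√(2mU₀) = 1.07 × √(2·1·23.4) = 7.320.
A new bound state (alternating even/odd) appears each time z₀ passes a multiple of π/2, so N = ⌊2z₀/π⌋ + 1 = ⌊4.660⌋ + 1 = 5.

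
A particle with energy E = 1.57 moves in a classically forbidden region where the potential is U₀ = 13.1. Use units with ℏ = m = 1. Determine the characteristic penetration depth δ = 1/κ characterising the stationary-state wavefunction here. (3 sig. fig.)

Since E < U₀ the TISE in this region is ψ'' = κ²ψ with κ = √(2m(U₀ − E))/ℏ.
κ = √(2 × 1 × 11.53) = 4.802. The penetration depth is δ = 1/κ = 0.208.

δ = 0.208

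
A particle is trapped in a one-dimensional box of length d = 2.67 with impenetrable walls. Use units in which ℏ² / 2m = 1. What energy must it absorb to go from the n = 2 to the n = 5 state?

ΔE = 29.1

E_n = n²π²ℏ²/(2md²), so ΔE = (5² − 2²) π²ℏ²/(2md²).
ΔE = 21 × π² / (2 × 0.5 × 2.67²) = 29.07.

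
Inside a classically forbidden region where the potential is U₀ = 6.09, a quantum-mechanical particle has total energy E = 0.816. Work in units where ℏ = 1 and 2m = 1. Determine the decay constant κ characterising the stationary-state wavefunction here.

κ = 2.30

Since E < U₀ the TISE in this region is ψ'' = κ²ψ with κ = √(2m(U₀ − E))/ℏ.
κ = √(2 × 0.5 × 5.274) = 2.297.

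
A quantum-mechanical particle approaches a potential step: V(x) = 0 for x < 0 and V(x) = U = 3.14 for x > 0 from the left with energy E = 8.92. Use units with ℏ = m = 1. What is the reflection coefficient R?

The wavenumbers are k₁ = √(2mE)/ℏ = 4.224 on the left and k₂ = √(2m(E − U))/ℏ = 3.400 on the right.
Matching ψ and ψ′ at x = 0 gives r = (k₁ − k₂)/(k₁ + k₂), so R = r² = 0.01167 and T = 1 − R = 0.9883.

R = 0.0117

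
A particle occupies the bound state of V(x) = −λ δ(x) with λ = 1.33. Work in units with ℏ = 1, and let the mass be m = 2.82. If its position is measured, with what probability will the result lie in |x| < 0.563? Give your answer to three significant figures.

P = 0.985

The normalised bound state is ψ = √κ e^{−κ|x|} with κ = mλ/ℏ² = 3.751.
P(|x| < d) = ∫_{−d}^{d} κ e^{−2κ|x|} dx = 1 − e^{−2κd} = 1 − e^{−4.223} = 0.9853.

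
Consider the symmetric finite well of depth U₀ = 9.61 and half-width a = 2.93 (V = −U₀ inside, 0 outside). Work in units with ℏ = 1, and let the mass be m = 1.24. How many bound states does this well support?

The dimensionless depth is z₀ = a√(2mU₀)/ℏ = 2.93 × √(23.83) = 14.30.
A new bound state (alternating even/odd) appears each time z₀ passes a multiple of π/2, so N = ⌊2z₀/π⌋ + 1 = ⌊9.106⌋ + 1 = 10.

N = 10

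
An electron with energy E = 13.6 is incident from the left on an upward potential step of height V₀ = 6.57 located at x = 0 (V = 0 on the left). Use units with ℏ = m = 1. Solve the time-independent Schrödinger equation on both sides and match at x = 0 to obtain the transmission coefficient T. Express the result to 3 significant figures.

On each side the TISE gives plane waves with k = √(2m(E − V))/ℏ: k₁ = √(2·1·13.6) = 5.215, k₂ = √(2·1·7.03) = 3.750.
Continuity of ψ and ψ′ at the step yields the reflection amplitude r = (k₁ − k₂)/(k₁ + k₂) = 0.1635; thus R = |r|² = 0.02673, T = 0.9733.

T = 0.973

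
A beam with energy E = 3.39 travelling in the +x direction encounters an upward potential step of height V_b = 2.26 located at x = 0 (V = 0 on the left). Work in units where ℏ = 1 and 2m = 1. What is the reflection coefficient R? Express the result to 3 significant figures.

On each side the TISE gives plane waves with k = √(2m(E − V))/ℏ: k₁ = √(2·½·3.39) = 1.841, k₂ = √(2·½·1.13) = 1.063.
Continuity of ψ and ψ′ at the step yields the reflection amplitude r = (k₁ − k₂)/(k₁ + k₂) = 0.2679; thus R = |r|² = 0.07180, T = 0.9282.

R = 0.0718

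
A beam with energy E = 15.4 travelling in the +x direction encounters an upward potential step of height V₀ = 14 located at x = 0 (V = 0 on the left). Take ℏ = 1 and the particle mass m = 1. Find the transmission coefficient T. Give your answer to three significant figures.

On each side the TISE gives plane waves with k = √(2m(E − V))/ℏ: k₁ = √(2·1·15.4) = 5.550, k₂ = √(2·1·1.4) = 1.673.
Matching ψ and ψ′ at x = 0 gives r = (k₁ − k₂)/(k₁ + k₂), so R = r² = 0.2880 and T = 1 − R = 0.7120.

T = 0.712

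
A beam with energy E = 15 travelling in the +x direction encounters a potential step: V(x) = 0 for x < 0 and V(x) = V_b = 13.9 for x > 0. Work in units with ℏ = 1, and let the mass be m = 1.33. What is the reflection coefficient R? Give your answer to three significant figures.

On each side the TISE gives plane waves with k = √(2m(E − V))/ℏ: k₁ = √(2·1.33·15) = 6.317, k₂ = √(2·1.33·1.1) = 1.711.
Matching ψ and ψ′ at x = 0 gives r = (k₁ − k₂)/(k₁ + k₂), so R = r² = 0.3293 and T = 1 − R = 0.6707.

R = 0.329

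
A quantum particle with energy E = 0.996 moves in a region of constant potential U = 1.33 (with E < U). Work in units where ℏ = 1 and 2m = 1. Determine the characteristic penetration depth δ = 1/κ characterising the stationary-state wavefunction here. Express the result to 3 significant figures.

Since E < U the TISE in this region is ψ'' = κ²ψ with κ = √(2m(U − E))/ℏ.
κ = √(2 × 0.5 × 0.334) = 0.5779. The penetration depth is δ = 1/κ = 1.73.

δ = 1.73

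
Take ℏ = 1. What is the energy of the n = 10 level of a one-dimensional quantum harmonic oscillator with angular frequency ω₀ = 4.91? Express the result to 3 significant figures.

The oscillator eigenvalues are E_n = ℏω₀(n + ½), so E_10 = 4.91 × 10.5 = 51.56.

E = 51.6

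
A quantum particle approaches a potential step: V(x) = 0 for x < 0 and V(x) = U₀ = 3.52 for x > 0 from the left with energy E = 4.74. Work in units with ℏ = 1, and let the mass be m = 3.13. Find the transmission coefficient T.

T = 0.893

The wavenumbers are k₁ = √(2mE)/ℏ = 5.447 on the left and k₂ = √(2m(E − U₀))/ℏ = 2.764 on the right.
Matching ψ and ψ′ at x = 0 gives r = (k₁ − k₂)/(k₁ + k₂), so R = r² = 0.1068 and T = 1 − R = 0.8932.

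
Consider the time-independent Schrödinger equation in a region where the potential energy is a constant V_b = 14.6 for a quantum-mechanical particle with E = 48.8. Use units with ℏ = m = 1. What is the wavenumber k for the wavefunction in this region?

k = 8.27

With E > V_b the solution is oscillatory, ψ ∝ e^{±ikx} with k = √(2m(E − V_b))/ℏ.
k = √(2 × 1 × 34.2) = 8.270.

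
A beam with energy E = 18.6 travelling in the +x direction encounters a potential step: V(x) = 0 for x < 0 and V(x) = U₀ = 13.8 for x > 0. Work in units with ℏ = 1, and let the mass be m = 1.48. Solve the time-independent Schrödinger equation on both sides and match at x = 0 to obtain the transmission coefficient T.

The wavenumbers are k₁ = √(2mE)/ℏ = 7.420 on the left and k₂ = √(2m(E − U₀))/ℏ = 3.769 on the right.
Matching ψ and ψ′ at x = 0 gives r = (k₁ − k₂)/(k₁ + k₂), so R = r² = 0.1064 and T = 1 − R = 0.8936.

T = 0.894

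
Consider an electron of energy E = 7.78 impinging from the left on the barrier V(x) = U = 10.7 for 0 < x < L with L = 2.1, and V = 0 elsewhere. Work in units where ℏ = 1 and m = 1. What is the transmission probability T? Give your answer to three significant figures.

T = 0.000124

E < U: inside the barrier ψ ∝ e^{±κx} with κ = √(2m(U − E))/ℏ = 2.417.
κL = 5.075, sinh(κL) = 79.97.
Matching ψ, ψ′ at both faces gives T = [1 + U² sinh²(κL) / (4E(U − E))]⁻¹ = 1/8059 = 0.000124.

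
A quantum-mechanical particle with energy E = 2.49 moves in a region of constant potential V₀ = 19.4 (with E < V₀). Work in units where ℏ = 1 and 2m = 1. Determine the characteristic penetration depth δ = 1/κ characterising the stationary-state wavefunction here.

Since E < V₀ the TISE in this region is ψ'' = κ²ψ with κ = √(2m(V₀ − E))/ℏ.
κ = √(2 × 0.5 × 16.91) = 4.112. The penetration depth is δ = 1/κ = 0.243.

δ = 0.243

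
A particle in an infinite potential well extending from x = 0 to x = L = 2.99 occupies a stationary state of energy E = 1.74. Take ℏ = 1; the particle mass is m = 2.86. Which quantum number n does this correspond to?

n = 3

For an infinite well E_n = n²π²ℏ²/(2mL²), so n = (L/πℏ)√(2mE).
n = (2.99/π) × √(2 × 2.86 × 1.74) = 3.003 → n = 3.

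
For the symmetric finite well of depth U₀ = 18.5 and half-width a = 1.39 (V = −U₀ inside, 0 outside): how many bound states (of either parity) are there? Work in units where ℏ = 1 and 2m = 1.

N = 4

Define the well-strength parameter z₀ = (a/ℏ)√(2mU₀) = 1.39 × √(2·0.5·18.5) = 5.979.
A new bound state (alternating even/odd) appears each time z₀ passes a multiple of π/2, so N = ⌊2z₀/π⌋ + 1 = ⌊3.806⌋ + 1 = 4.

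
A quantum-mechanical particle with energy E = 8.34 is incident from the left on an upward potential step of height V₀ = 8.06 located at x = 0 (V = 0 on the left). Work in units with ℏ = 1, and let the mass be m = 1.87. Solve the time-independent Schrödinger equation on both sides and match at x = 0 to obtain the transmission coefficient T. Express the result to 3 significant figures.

T = 0.524

The wavenumbers are k₁ = √(2mE)/ℏ = 5.585 on the left and k₂ = √(2m(E − V₀))/ℏ = 1.023 on the right.
Matching ψ and ψ′ at x = 0 gives r = (k₁ − k₂)/(k₁ + k₂), so R = r² = 0.4765 and T = 1 − R = 0.5235.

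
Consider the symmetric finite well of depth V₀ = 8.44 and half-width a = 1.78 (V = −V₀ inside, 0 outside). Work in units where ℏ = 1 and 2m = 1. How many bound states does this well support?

N = 4

Define the well-strength parameter z₀ = (a/ℏ)√(2mV₀) = 1.78 × √(2·0.5·8.44) = 5.171.
A new bound state (alternating even/odd) appears each time z₀ passes a multiple of π/2, so N = ⌊2z₀/π⌋ + 1 = ⌊3.292⌋ + 1 = 4.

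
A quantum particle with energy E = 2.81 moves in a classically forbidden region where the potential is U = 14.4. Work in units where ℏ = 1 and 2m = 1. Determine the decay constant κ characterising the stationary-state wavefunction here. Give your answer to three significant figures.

κ = 3.40

Since E < U the TISE in this region is ψ'' = κ²ψ with κ = √(2m(U − E))/ℏ.
κ = √(2 × 0.5 × 11.59) = 3.404.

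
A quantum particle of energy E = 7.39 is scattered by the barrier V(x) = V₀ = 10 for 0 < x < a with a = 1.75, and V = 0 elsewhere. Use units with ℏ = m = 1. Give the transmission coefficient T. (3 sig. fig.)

T = 0.00104

E < V₀: inside the barrier ψ ∝ e^{±κx} with κ = √(2m(V₀ − E))/ℏ = 2.285.
κa = 3.998, sinh(κa) = 27.24.
Matching ψ, ψ′ at both faces gives T = [1 + V₀² sinh²(κa) / (4E(V₀ − E))]⁻¹ = 1/963.0 = 0.00104.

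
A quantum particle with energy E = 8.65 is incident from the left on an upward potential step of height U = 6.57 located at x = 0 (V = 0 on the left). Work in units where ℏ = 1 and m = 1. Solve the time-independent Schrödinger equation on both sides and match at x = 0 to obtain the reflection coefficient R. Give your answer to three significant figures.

R = 0.117

The wavenumbers are k₁ = √(2mE)/ℏ = 4.159 on the left and k₂ = √(2m(E − U))/ℏ = 2.040 on the right.
Matching ψ and ψ′ at x = 0 gives r = (k₁ − k₂)/(k₁ + k₂), so R = r² = 0.1169 and T = 1 − R = 0.8831.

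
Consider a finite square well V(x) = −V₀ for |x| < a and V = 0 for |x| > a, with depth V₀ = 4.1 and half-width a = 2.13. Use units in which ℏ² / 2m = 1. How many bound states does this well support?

The dimensionless depth is z₀ = a√(2mV₀)/ℏ = 2.13 × √(4.100) = 4.313.
The even/odd transcendental equations gain one root per π/2 in z₀, giving N = 1 + ⌊2z₀/π⌋ = 1 + ⌊2.746⌋ = 3.

N = 3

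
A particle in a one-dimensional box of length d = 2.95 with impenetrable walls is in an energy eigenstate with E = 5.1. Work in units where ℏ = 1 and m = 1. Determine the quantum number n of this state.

n = 3

For an infinite well E_n = n²π²ℏ²/(2md²), so n = (d/πℏ)√(2mE).
n = (2.95/π) × √(2 × 1 × 5.1) = 2.999 → n = 3.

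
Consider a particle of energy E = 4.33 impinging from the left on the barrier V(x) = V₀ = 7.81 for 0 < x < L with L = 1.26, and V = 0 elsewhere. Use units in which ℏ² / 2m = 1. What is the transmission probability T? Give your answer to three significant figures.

E < V₀: inside the barrier ψ ∝ e^{±κx} with κ = √(2m(V₀ − E))/ℏ = 1.865.
κL = 2.350, sinh(κL) = 5.198.
Matching ψ, ψ′ at both faces gives T = [1 + V₀² sinh²(κL) / (4E(V₀ − E))]⁻¹ = 1/28.34 = 0.0353.

T = 0.0353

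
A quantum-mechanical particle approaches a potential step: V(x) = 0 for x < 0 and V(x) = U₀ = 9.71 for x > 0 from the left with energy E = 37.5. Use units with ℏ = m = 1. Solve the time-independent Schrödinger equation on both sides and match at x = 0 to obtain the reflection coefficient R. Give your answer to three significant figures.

R = 0.00559

The wavenumbers are k₁ = √(2mE)/ℏ = 8.660 on the left and k₂ = √(2m(E − U₀))/ℏ = 7.455 on the right.
Matching ψ and ψ′ at x = 0 gives r = (k₁ − k₂)/(k₁ + k₂), so R = r² = 0.005591 and T = 1 − R = 0.9944.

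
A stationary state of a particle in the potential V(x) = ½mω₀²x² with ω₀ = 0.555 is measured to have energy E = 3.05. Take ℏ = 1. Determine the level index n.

E_n = ℏω₀(n + ½) ⇒ n = E/(ℏω₀) − ½ = 3.05/0.555 − 0.5 = 4.995 → n = 5.

n = 5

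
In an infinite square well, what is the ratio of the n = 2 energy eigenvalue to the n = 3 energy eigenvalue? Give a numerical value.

0.444444

E_n = n²π²ℏ²/(2mL²) so the ratio is n₂²/n₁² = 4/9 = 0.444444.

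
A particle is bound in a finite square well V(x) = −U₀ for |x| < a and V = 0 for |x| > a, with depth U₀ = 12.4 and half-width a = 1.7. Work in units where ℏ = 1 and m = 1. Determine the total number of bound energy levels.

Define the well-strength parameter z₀ = (a/ℏ)√(2mU₀) = 1.7 × √(2·1·12.4) = 8.466.
The even/odd transcendental equations gain one root per π/2 in z₀, giving N = 1 + ⌊2z₀/π⌋ = 1 + ⌊5.390⌋ = 6.

N = 6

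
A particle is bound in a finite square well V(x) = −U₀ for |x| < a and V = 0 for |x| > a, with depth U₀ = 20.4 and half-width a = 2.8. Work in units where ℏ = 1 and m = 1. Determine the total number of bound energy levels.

The dimensionless depth is z₀ = a√(2mU₀)/ℏ = 2.8 × √(40.80) = 17.88.
The even/odd transcendental equations gain one root per π/2 in z₀, giving N = 1 + ⌊2z₀/π⌋ = 1 + ⌊11.39⌋ = 12.

N = 12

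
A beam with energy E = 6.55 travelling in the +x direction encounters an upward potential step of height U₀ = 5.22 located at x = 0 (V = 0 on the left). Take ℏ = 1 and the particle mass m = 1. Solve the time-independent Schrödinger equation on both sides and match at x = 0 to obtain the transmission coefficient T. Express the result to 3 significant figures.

On each side the TISE gives plane waves with k = √(2m(E − V))/ℏ: k₁ = √(2·1·6.55) = 3.619, k₂ = √(2·1·1.33) = 1.631.
Continuity of ψ and ψ′ at the step yields the reflection amplitude r = (k₁ − k₂)/(k₁ + k₂) = 0.3787; thus R = |r|² = 0.1434, T = 0.8566.

T = 0.857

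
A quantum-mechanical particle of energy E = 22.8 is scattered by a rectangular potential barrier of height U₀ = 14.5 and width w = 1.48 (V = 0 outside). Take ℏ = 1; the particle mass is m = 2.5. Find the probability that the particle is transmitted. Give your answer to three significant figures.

Above the barrier the interior wavenumber is k₂ = √(2m(E − U₀))/ℏ = 6.442, giving phase k₂w = 9.534.
T = [1 + U₀² sin²(k₂w) / (4E(E − U₀))]⁻¹ = 1/1.003 = 0.997.

T = 0.997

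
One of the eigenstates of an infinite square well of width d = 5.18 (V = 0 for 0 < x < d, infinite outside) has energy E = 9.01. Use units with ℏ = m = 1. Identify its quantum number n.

From E_n = n²π²ℏ²/(2md²) invert to n = √(2md²E)/(πℏ).
n = (5.18/π) × √(2 × 1 × 9.01) = 6.999 → n = 7.

n = 7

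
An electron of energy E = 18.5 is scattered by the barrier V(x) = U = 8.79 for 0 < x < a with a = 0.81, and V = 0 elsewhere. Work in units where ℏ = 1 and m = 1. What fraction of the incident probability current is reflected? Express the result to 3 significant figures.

Above the barrier the interior wavenumber is k₂ = √(2m(E − U))/ℏ = 4.407, giving phase k₂a = 3.570.
T = [1 + U² sin²(k₂a) / (4E(E − U))]⁻¹ = 1/1.019 = 0.982.
R = 1 − T = 0.0182.

R = 0.0182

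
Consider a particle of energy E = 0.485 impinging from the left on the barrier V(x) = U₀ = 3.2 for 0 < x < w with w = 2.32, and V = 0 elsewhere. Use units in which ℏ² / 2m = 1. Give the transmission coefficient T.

Since E < U₀ the interior solution is evanescent with decay constant κ = √(2m(U₀ − E))/ℏ = 1.648.
κw = 3.823, sinh(κw) = 22.85.
The exact tunnelling result is T⁻¹ = 1 + U₀² sinh²(κw) / [4E(U₀ − E)] = 1016, so T = 0.000984.

T = 0.000984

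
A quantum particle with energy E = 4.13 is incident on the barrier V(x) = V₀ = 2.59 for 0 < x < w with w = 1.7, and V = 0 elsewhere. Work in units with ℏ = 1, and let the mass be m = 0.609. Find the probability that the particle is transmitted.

E > V₀: inside the barrier k₂ = √(2m(E − V₀))/ℏ = 1.370, k₂w = 2.328.
Matching at both interfaces gives T⁻¹ = 1 + V₀² sin²(k₂w) / [4E(E − V₀)] = 1.139, hence T = 0.878.

T = 0.878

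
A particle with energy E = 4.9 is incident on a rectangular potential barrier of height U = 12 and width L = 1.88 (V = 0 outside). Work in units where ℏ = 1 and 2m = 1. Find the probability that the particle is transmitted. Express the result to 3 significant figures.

T = 0.000172

E < U: inside the barrier ψ ∝ e^{±κx} with κ = √(2m(U − E))/ℏ = 2.665.
κL = 5.009, sinh(κL) = 74.91.
The exact tunnelling result is T⁻¹ = 1 + U² sinh²(κL) / [4E(U − E)] = 5807, so T = 0.000172.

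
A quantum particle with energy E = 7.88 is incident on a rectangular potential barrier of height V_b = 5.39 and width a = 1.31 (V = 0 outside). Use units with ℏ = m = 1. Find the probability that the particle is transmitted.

T = 0.983

E > V_b: inside the barrier k₂ = √(2m(E − V_b))/ℏ = 2.232, k₂a = 2.923.
T = [1 + V_b² sin²(k₂a) / (4E(E − V_b))]⁻¹ = 1/1.017 = 0.983.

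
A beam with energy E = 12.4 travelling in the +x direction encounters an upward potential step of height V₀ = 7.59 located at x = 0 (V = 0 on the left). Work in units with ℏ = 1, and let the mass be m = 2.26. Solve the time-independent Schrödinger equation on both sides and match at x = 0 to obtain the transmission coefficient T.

T = 0.946

On each side the TISE gives plane waves with k = √(2m(E − V))/ℏ: k₁ = √(2·2.26·12.4) = 7.487, k₂ = √(2·2.26·4.81) = 4.663.
Continuity of ψ and ψ′ at the step yields the reflection amplitude r = (k₁ − k₂)/(k₁ + k₂) = 0.2324; thus R = |r|² = 0.05402, T = 0.9460.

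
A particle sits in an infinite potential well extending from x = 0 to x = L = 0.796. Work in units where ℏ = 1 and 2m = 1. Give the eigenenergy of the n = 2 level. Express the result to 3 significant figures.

E = 62.3

Requiring ψ(0) = ψ(L) = 0 quantises k = nπ/L, hence E_n = ℏ²k²/2m = n²π²ℏ²/(2mL²).
E_2 = 2² × π² / (2 × 0.5 × 0.796²) = 62.31.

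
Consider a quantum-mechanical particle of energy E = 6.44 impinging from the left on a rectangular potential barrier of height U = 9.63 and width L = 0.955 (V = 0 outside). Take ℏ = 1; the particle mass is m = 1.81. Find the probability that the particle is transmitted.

E < U: inside the barrier ψ ∝ e^{±κx} with κ = √(2m(U − E))/ℏ = 3.398.
κL = 3.245, sinh(κL) = 12.82.
The exact tunnelling result is T⁻¹ = 1 + U² sinh²(κL) / [4E(U − E)] = 186.3, so T = 0.00537.

T = 0.00537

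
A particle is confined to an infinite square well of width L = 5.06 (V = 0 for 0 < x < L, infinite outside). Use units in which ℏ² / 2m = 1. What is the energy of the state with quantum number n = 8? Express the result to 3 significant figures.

Requiring ψ(0) = ψ(L) = 0 quantises k = nπ/L, hence E_n = ℏ²k²/2m = n²π²ℏ²/(2mL²).
E_8 = 8² × π² / (2 × 0.5 × 5.06²) = 24.67.

E = 24.7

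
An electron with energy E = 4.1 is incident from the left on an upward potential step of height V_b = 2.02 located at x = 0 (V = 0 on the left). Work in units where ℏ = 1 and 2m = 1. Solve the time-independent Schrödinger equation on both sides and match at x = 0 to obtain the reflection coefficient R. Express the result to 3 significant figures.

The wavenumbers are k₁ = √(2mE)/ℏ = 2.025 on the left and k₂ = √(2m(E − V_b))/ℏ = 1.442 on the right.
Matching ψ and ψ′ at x = 0 gives r = (k₁ − k₂)/(k₁ + k₂), so R = r² = 0.02824 and T = 1 − R = 0.9718.

R = 0.0282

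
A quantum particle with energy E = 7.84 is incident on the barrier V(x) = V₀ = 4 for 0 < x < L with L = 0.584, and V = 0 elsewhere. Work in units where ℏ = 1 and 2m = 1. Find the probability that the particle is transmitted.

E > V₀: inside the barrier k₂ = √(2m(E − V₀))/ℏ = 1.960, k₂L = 1.144.
Matching at both interfaces gives T⁻¹ = 1 + V₀² sin²(k₂L) / [4E(E − V₀)] = 1.110, hence T = 0.901.

T = 0.901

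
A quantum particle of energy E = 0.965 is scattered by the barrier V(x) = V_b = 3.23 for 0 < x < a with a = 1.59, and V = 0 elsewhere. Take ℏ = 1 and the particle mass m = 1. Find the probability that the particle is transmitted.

T = 0.00385

E < V_b: inside the barrier ψ ∝ e^{±κx} with κ = √(2m(V_b − E))/ℏ = 2.128.
κa = 3.384, sinh(κa) = 14.73.
The exact tunnelling result is T⁻¹ = 1 + V_b² sinh²(κa) / [4E(V_b − E)] = 259.9, so T = 0.00385.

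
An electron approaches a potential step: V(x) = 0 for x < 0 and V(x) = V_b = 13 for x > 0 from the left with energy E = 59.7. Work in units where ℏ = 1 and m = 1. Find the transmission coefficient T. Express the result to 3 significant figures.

T = 0.996

On each side the TISE gives plane waves with k = √(2m(E − V))/ℏ: k₁ = √(2·1·59.7) = 10.93, k₂ = √(2·1·46.7) = 9.664.
Matching ψ and ψ′ at x = 0 gives r = (k₁ − k₂)/(k₁ + k₂), so R = r² = 0.003760 and T = 1 − R = 0.9962.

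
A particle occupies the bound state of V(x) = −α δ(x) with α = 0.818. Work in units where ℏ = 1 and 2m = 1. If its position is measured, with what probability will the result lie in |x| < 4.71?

The normalised bound state is ψ = √κ e^{−κ|x|} with κ = mα/ℏ² = 0.4090.
P(|x| < d) = ∫_{−d}^{d} κ e^{−2κ|x|} dx = 1 − e^{−2κd} = 1 − e^{−3.853} = 0.9788.

P = 0.979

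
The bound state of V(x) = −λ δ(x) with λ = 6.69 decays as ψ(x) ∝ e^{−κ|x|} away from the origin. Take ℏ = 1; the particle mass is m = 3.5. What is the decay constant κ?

Integrating the TISE across x = 0 gives the cusp condition ψ'(0⁺) − ψ'(0⁻) = −(2mλ/ℏ²)ψ(0).
With ψ ∝ e^{−κ|x|} this yields −2κ = −2mλ/ℏ², so κ = mλ/ℏ² = 23.42.

κ = 23.4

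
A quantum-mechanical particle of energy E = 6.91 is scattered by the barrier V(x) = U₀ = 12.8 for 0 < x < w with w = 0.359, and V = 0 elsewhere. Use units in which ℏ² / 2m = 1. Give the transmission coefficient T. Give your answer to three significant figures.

Since E < U₀ the interior solution is evanescent with decay constant κ = √(2m(U₀ − E))/ℏ = 2.427.
κw = 0.8713, sinh(κw) = 0.9858.
Matching ψ, ψ′ at both faces gives T = [1 + U₀² sinh²(κw) / (4E(U₀ − E))]⁻¹ = 1/1.978 = 0.506.

T = 0.506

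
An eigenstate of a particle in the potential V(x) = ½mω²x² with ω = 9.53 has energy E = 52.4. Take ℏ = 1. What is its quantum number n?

E_n = ℏω(n + ½) ⇒ n = E/(ℏω) − ½ = 52.4/9.53 − 0.5 = 4.998 → n = 5.

n = 5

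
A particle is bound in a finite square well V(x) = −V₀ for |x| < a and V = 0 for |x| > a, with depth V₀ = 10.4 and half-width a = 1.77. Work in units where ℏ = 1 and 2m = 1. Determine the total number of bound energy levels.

N = 4

Define the well-strength parameter z₀ = (a/ℏ)√(2mV₀) = 1.77 × √(2·0.5·10.4) = 5.708.
A new bound state (alternating even/odd) appears each time z₀ passes a multiple of π/2, so N = ⌊2z₀/π⌋ + 1 = ⌊3.634⌋ + 1 = 4.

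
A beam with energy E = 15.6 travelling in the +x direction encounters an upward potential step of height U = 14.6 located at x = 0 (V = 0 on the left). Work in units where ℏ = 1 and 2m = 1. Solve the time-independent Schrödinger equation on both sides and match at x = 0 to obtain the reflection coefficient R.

R = 0.355

The wavenumbers are k₁ = √(2mE)/ℏ = 3.950 on the left and k₂ = √(2m(E − U))/ℏ = 1.000 on the right.
Matching ψ and ψ′ at x = 0 gives r = (k₁ − k₂)/(k₁ + k₂), so R = r² = 0.3551 and T = 1 − R = 0.6449.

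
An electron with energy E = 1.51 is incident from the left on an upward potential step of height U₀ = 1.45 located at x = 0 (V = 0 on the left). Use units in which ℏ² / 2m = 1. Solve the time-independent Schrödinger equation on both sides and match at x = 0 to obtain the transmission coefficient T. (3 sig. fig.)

The wavenumbers are k₁ = √(2mE)/ℏ = 1.229 on the left and k₂ = √(2m(E − U₀))/ℏ = 0.2449 on the right.
Matching ψ and ψ′ at x = 0 gives r = (k₁ − k₂)/(k₁ + k₂), so R = r² = 0.4457 and T = 1 − R = 0.5543.

T = 0.554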